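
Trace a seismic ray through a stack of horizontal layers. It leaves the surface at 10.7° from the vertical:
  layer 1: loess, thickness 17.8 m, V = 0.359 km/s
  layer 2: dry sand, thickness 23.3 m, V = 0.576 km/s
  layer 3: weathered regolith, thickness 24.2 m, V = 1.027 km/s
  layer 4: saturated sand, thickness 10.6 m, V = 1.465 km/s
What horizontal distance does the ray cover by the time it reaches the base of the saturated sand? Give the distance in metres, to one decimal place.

p = sin θ₁/V₁ = sin 10.7°/0.359 = 5.1718e-01 s/km is conserved through the stack.
Layer 1: θ = 10.70°; offset = 17.8·tan 10.70° = 3.363 m.
Layer 2: sin θ = p·0.576 = 0.2979 → θ = 17.33°; offset = 23.3·tan 17.33° = 7.271 m.
Layer 3: sin θ = p·1.027 = 0.5311 → θ = 32.08°; offset = 24.2·tan 32.08° = 15.170 m.
Layer 4: sin θ = p·1.465 = 0.7577 → θ = 49.26°; offset = 10.6·tan 49.26° = 12.306 m.
Summing the layer offsets gives 38.110 m.

38.1 m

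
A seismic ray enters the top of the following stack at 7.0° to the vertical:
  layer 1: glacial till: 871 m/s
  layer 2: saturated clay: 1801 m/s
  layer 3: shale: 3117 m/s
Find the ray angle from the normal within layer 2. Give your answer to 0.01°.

14.60°

Snell's law across each interface conserves sin θ / V, so sin θ_2 = V_2·sin θ₁/V₁.
sin θ_2 = 1801 × sin 7.0° / 871 = 0.2520.
θ_2 = arcsin 0.2520 = 14.60°.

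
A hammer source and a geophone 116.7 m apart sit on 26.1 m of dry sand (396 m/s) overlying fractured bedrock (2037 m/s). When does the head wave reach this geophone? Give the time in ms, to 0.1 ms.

t = x/V₂ + 2h·√(V₂²−V₁²)/(V₁V₂).
√(V₂²−V₁²) = √(2037²−396²) = 1998.1 m/s; delay term = 2·26.1·1998.1/(396·2037) = 0.12930 s.
t = 116.7/2037 + 0.12930 = 0.18659 s.

186.6 ms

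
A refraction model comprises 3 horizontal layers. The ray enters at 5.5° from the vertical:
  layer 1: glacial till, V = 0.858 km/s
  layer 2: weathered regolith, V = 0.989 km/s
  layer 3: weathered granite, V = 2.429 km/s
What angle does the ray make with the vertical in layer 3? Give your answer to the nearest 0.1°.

Snell's law across each interface conserves sin θ / V, so sin θ_3 = V_3·sin θ₁/V₁.
sin θ_3 = 2.429 × sin 5.5° / 0.858 = 0.2713.
θ_3 = arcsin 0.2713 = 15.74°.

15.7°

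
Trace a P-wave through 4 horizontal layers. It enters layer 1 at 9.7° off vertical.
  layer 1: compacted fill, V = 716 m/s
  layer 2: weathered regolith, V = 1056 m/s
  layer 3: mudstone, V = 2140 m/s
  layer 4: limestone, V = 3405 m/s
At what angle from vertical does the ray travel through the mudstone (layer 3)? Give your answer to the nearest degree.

Ray parameter p = sin 9.7° / 716 = 2.3532e-04 s/m.
sin θ_3 = p·V_3 = 2.3532e-04 × 2140 = 0.5036.
θ_3 = arcsin 0.5036 = 30.24°.

30°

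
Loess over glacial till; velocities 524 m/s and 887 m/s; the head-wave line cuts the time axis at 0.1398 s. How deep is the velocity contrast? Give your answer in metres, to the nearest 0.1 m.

45.4 m

θ_c = arcsin(524/887) = 36.21°; cos θ_c = 0.8069.
tᵢ = 2h cos θ_c/V₁ ⇒ h = tᵢ·V₁/(2 cos θ_c) = 0.1398·524/(2·0.8069) = 45.40 m.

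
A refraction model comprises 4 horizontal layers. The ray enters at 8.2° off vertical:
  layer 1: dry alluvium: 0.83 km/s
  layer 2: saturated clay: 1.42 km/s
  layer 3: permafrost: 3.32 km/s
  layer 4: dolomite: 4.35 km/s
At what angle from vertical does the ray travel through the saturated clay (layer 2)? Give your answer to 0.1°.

Snell's law across each interface conserves sin θ / V, so sin θ_2 = V_2·sin θ₁/V₁.
sin θ_2 = 1.42 × sin 8.2° / 0.83 = 0.2440.
θ_2 = 14.12° from the vertical.

14.1°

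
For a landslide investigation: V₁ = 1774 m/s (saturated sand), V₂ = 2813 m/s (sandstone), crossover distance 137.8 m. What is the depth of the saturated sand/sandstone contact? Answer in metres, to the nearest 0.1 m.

32.8 m

h = (x_cross/2)·√((V₂−V₁)/(V₂+V₁)).
(V₂−V₁)/(V₂+V₁) = (2813−1774)/(2813+1774) = 0.2265; √ = 0.4759.
h = (137.8/2)·0.4759 = 32.79 m.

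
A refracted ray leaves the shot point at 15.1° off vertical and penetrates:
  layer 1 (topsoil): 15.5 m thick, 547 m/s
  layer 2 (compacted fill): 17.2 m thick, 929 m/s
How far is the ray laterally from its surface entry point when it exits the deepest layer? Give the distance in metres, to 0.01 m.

Ray parameter p = sin 15.1° / 547 m/s = 4.7624e-04 s/m.
Layer 1: θ = 15.10°; offset = 15.5·tan 15.10° = 4.1822 m.
Layer 2: sin θ = p·929 = 0.4424 → θ = 26.26°; offset = 17.2·tan 26.26° = 8.4854 m.
Summing the layer offsets gives 12.6677 m.

12.67 m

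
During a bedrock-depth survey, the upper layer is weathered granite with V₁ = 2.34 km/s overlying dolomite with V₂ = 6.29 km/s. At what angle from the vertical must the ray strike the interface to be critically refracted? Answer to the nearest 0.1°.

At critical incidence the refracted ray runs along the interface (θ₂ = 90°), so sin θ_c = V₁/V₂.
θ_c = arcsin(2.34/6.29) = arcsin 0.3720 = 21.84°.

21.8°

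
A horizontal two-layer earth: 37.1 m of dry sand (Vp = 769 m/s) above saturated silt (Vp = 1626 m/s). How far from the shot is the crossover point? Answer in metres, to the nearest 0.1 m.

θ_c = arcsin(769/1626) = 28.23°, so cos θ_c = 0.8811 and tᵢ = 2h cos θ_c/V₁ = 0.0850 s.
At crossover x/V₁ = x/V₂ + tᵢ ⇒ x = tᵢ/(1/V₁ − 1/V₂) = 0.08502/(1.3004e-03 − 6.1501e-04) = 124.04 m.

124.0 m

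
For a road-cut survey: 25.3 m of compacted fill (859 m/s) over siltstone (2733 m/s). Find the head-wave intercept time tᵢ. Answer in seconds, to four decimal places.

0.0559 s

tᵢ = 2h·√(V₂²−V₁²)/(V₁V₂).
√(V₂²−V₁²) = √(2733²−859²) = 2594.5 m/s.
tᵢ = 2·25.3·2594.5/(859·2733) = 0.05592 s.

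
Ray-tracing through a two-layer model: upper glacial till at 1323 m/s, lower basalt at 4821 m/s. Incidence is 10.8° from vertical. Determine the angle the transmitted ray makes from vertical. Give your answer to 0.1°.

43.1°

Snell's law: sin θ₂ = (V₂/V₁)·sin θ₁ = (4821/1323)·sin 10.8° = 0.6828.
θ₂ = arcsin 0.6828 = 43.06° from the normal.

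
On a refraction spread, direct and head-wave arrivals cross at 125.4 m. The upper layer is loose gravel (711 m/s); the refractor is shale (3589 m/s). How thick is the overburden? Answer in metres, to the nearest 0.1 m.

51.3 m

x_cross = 2h·√((V₂+V₁)/(V₂−V₁)) → h = x_cross / (2·√((V₂+V₁)/(V₂−V₁))).
√((V₂+V₁)/(V₂−V₁)) = √((3589+711)/(3589−711)) = 1.2223.
h = 125.4 / (2·1.2223) = 51.30 m.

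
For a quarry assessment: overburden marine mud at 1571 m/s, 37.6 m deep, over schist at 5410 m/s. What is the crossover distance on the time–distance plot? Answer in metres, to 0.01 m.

101.41 m

θ_c = arcsin(1571/5410) = 16.88°, so cos θ_c = 0.9569 and tᵢ = 2h cos θ_c/V₁ = 0.0458 s.
At crossover x/V₁ = x/V₂ + tᵢ ⇒ x = tᵢ/(1/V₁ − 1/V₂) = 0.04580/(6.3654e-04 − 1.8484e-04) = 101.41 m.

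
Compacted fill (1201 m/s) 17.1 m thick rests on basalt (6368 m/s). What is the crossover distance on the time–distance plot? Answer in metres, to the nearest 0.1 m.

41.4 m

θ_c = arcsin(1201/6368) = 10.87°, so cos θ_c = 0.9821 and tᵢ = 2h cos θ_c/V₁ = 0.0280 s.
At crossover x/V₁ = x/V₂ + tᵢ ⇒ x = tᵢ/(1/V₁ − 1/V₂) = 0.02797/(8.3264e-04 − 1.5704e-04) = 41.39 m.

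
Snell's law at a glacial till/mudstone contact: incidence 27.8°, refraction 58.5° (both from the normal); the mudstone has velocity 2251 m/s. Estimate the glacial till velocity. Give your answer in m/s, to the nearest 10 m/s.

1230 m/s

Snell's law: sin 27.8°/V₁ = sin 58.5°/V₂.
V₁ = V₂·sin 27.8°/sin 58.5° = 2251 × 0.5470 = 1231.28 m/s.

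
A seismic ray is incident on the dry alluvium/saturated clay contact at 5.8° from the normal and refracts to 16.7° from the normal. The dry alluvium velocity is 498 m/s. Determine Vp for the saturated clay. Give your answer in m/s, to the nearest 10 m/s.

sin 5.8° = 0.1011; sin 16.7° = 0.2874.
V₂ = V₁·(sin θ₂/sin θ₁) = 498·(0.2874/0.1011) = 1416.10 m/s.

1420 m/s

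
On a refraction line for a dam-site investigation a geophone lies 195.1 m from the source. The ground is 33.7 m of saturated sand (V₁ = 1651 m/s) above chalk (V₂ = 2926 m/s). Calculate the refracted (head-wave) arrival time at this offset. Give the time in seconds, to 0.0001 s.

0.1004 s

θ_c = arcsin(V₁/V₂) = arcsin(1651/2926) = 34.35°, cos θ_c = 0.8256.
Intercept time tᵢ = 2h cos θ_c / V₁ = 2·33.7·0.8256/1651 = 0.03370 s.
t = x/V₂ + tᵢ = 195.1/2926 + 0.03370 = 0.10038 s.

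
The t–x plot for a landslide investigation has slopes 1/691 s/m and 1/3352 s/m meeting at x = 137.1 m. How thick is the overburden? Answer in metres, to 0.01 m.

55.61 m

x_cross = 2h·√((V₂+V₁)/(V₂−V₁)) → h = x_cross / (2·√((V₂+V₁)/(V₂−V₁))).
√((V₂+V₁)/(V₂−V₁)) = √((3352+691)/(3352−691)) = 1.2326.
h = 137.1 / (2·1.2326) = 55.61 m.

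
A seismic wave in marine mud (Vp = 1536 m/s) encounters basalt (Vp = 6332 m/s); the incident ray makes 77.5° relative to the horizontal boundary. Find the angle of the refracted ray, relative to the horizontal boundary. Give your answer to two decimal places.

26.84°

Angle from the normal: 90° − 77.5° = 12.5°.
sin θ₁/V₁ = sin θ₂/V₂ ⇒ sin θ₂ = 6332·sin 12.5°/1536 = 6332·0.2164/1536 = 0.8922.
θ₂ = sin⁻¹(0.8922) = 63.16° (from vertical).
From the interface: 90° − 63.16° = 26.84°.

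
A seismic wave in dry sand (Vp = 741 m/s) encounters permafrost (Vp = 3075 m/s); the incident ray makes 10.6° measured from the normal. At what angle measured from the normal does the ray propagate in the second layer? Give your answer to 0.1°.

Snell's law: sin θ₂ = (V₂/V₁)·sin θ₁ = (3075/741)·sin 10.6° = 0.7634.
θ₂ = sin⁻¹(0.7634) = 49.76° (from vertical).

49.8°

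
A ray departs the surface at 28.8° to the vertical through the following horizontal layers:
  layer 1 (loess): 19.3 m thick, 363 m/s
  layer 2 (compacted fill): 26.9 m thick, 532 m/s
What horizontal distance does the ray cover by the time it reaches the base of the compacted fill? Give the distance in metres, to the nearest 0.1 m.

Ray parameter p = sin 28.8° / 363 m/s = 1.3271e-03 s/m.
Layer 1: θ = 28.80°; offset = 19.3·tan 28.80° = 10.610 m.
Layer 2: sin θ = p·532 = 0.7060 → θ = 44.91°; offset = 26.9·tan 44.91° = 26.819 m.
Σ offsets = 37.429 m.

37.4 m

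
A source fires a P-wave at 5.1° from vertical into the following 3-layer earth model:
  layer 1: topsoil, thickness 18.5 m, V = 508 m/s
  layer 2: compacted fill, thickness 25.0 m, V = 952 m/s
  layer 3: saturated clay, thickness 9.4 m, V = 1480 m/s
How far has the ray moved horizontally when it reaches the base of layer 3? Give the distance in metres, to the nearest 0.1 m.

Ray parameter p = sin 5.1° / 508 m/s = 1.7499e-04 s/m.
Layer 1: θ = 5.10°; offset = 18.5·tan 5.10° = 1.651 m.
Layer 2: sin θ = p·952 = 0.1666 → θ = 9.59°; offset = 25.0·tan 9.59° = 4.224 m.
Layer 3: sin θ = p·1480 = 0.2590 → θ = 15.01°; offset = 9.4·tan 15.01° = 2.520 m.
Total horizontal offset = 8.395 m.

8.4 m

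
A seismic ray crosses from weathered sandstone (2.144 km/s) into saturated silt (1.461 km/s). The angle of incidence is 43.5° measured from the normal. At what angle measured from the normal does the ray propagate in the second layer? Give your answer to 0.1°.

Snell's law: sin θ₂ = (V₂/V₁)·sin θ₁ = (1.461/2.144)·sin 43.5° = 0.4691.
θ₂ = arcsin 0.4691 = 27.97° from the normal.

28.0°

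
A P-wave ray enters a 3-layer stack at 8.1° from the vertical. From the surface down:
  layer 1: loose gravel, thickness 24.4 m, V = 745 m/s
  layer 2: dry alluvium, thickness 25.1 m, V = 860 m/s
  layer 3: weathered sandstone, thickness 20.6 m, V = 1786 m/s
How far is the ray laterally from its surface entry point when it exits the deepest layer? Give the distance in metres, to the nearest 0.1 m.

15.0 m

Apply Snell's law at each interface; in layer i the horizontal offset is hᵢ·tan θᵢ.
Layer 1: θ = 8.10°; offset = 24.4·tan 8.10° = 3.473 m.
Layer 2: sin θ = 860·sin 8.1°/745 = 0.1627, θ = 9.36°; offset = 25.1·tan 9.36° = 4.138 m.
Layer 3: sin θ = 1786·sin 8.1°/745 = 0.3378, θ = 19.74°; offset = 20.6·tan 19.74° = 7.393 m.
Total horizontal offset = 15.003 m.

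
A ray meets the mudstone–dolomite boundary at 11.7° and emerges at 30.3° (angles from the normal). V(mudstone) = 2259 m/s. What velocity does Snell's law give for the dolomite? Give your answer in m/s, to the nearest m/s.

sin 11.7° = 0.2028; sin 30.3° = 0.5045.
V₂ = V₁·(sin θ₂/sin θ₁) = 2259·(0.5045/0.2028) = 5620.31 m/s.

5620 m/s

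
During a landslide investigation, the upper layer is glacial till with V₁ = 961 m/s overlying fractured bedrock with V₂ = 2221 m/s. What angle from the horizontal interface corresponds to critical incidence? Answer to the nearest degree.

At critical incidence the refracted ray runs along the interface (θ₂ = 90°), so sin θ_c = V₁/V₂.
θ_c = arcsin(961/2221) = arcsin 0.4327 = 25.64°.
Measured from the interface: 90° − 25.64° = 64.36°.

64°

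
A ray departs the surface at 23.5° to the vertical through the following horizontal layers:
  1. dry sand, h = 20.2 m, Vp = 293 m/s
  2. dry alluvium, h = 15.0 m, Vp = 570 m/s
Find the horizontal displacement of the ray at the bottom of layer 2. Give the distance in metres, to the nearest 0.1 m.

p = sin θ₁/V₁ = sin 23.5°/293 = 1.3609e-03 s/m is conserved through the stack.
Layer 1: θ = 23.50°; offset = 20.2·tan 23.50° = 8.783 m.
Layer 2: sin θ = p·570 = 0.7757 → θ = 50.87°; offset = 15.0·tan 50.87° = 18.438 m.
Summing the layer offsets gives 27.221 m.

27.2 m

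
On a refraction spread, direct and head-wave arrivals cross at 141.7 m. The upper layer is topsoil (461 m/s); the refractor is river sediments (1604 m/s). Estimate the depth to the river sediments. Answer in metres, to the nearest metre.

h = (x_cross/2)·√((V₂−V₁)/(V₂+V₁)).
(V₂−V₁)/(V₂+V₁) = (1604−461)/(1604+461) = 0.5535; √ = 0.7440.
h = (141.7/2)·0.7440 = 52.71 m.

53 m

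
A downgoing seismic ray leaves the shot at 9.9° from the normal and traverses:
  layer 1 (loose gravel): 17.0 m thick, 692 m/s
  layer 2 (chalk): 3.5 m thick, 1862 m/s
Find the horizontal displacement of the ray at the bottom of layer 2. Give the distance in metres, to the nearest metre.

5 m

p = sin θ₁/V₁ = sin 9.9°/692 = 2.4845e-04 s/m is conserved through the stack.
Layer 1: θ = 9.90°; offset = 17.0·tan 9.90° = 2.967 m.
Layer 2: sin θ = p·1862 = 0.4626 → θ = 27.56°; offset = 3.5·tan 27.56° = 1.826 m.
Summing the layer offsets gives 4.793 m.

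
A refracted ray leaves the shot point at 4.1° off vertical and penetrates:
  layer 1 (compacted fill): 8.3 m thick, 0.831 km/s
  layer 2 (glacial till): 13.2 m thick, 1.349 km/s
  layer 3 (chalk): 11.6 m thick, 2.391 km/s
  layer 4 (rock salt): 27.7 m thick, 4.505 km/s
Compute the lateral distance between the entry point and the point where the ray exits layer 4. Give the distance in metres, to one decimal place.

16.2 m

p = sin θ₁/V₁ = sin 4.1°/0.831 = 8.6038e-02 s/km is conserved through the stack.
Layer 1: θ = 4.10°; offset = 8.3·tan 4.10° = 0.595 m.
Layer 2: sin θ = p·1.349 = 0.1161 → θ = 6.67°; offset = 13.2·tan 6.67° = 1.542 m.
Layer 3: sin θ = p·2.391 = 0.2057 → θ = 11.87°; offset = 11.6·tan 11.87° = 2.438 m.
Layer 4: sin θ = p·4.505 = 0.3876 → θ = 22.81°; offset = 27.7·tan 22.81° = 11.647 m.
Summing the layer offsets gives 16.223 m.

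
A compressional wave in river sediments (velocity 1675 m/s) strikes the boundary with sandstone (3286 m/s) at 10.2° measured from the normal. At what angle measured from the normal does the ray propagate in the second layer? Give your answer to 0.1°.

sin θ₁/V₁ = sin θ₂/V₂ ⇒ sin θ₂ = 3286·sin 10.2°/1675 = 3286·0.1771/1675 = 0.3474.
θ₂ = arcsin 0.3474 = 20.33° from the normal.

20.3°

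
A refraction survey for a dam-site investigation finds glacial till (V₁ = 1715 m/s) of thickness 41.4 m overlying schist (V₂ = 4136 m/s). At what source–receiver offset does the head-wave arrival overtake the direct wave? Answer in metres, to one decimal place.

θ_c = arcsin(1715/4136) = 24.50°, so cos θ_c = 0.9100 and tᵢ = 2h cos θ_c/V₁ = 0.0439 s.
At crossover x/V₁ = x/V₂ + tᵢ ⇒ x = tᵢ/(1/V₁ − 1/V₂) = 0.04393/(5.8309e-04 − 2.4178e-04) = 128.72 m.

128.7 m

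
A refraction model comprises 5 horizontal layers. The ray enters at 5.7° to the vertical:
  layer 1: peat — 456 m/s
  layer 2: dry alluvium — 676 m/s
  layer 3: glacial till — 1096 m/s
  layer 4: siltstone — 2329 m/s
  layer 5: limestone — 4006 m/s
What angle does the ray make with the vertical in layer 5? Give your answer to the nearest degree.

Snell's law across each interface conserves sin θ / V, so sin θ_5 = V_5·sin θ₁/V₁.
sin θ_5 = 4006 × sin 5.7° / 456 = 0.8725.
θ_5 = arcsin 0.8725 = 60.75°.

61°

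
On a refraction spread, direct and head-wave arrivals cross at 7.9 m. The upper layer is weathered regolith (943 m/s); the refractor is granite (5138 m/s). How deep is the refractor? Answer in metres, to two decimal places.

x_cross = 2h·√((V₂+V₁)/(V₂−V₁)) → h = x_cross / (2·√((V₂+V₁)/(V₂−V₁))).
√((V₂+V₁)/(V₂−V₁)) = √((5138+943)/(5138−943)) = 1.2040.
h = 7.9 / (2·1.2040) = 3.28 m.

3.28 m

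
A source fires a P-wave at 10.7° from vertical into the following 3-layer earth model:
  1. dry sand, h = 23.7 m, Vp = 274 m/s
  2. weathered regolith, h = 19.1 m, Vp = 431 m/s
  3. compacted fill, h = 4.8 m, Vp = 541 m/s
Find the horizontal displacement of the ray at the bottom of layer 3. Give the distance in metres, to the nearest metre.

Apply Snell's law at each interface; in layer i the horizontal offset is hᵢ·tan θᵢ.
Layer 1: θ = 10.70°; offset = 23.7·tan 10.70° = 4.478 m.
Layer 2: sin θ = 431·sin 10.7°/274 = 0.2921, θ = 16.98°; offset = 19.1·tan 16.98° = 5.832 m.
Layer 3: sin θ = 541·sin 10.7°/274 = 0.3666, θ = 21.51°; offset = 4.8·tan 21.51° = 1.891 m.
Σ offsets = 12.202 m.

12 m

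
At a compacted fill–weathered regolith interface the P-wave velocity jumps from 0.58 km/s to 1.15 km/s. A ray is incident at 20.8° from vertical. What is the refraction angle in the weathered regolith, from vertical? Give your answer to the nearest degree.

sin θ₁/V₁ = sin θ₂/V₂ ⇒ sin θ₂ = 1.15·sin 20.8°/0.58 = 1.15·0.3551/0.58 = 0.7041.
θ₂ = sin⁻¹(0.7041) = 44.76° (from vertical).

45°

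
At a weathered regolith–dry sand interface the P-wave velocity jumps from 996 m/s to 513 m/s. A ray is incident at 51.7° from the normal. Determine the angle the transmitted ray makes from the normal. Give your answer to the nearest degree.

Snell's law: sin θ₂ = (V₂/V₁)·sin θ₁ = (513/996)·sin 51.7° = 0.4042.
θ₂ = sin⁻¹(0.4042) = 23.84° (from vertical).

24°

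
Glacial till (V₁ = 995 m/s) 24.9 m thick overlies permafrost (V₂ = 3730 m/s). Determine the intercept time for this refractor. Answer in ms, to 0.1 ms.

48.2 ms

θ_c = arcsin(V₁/V₂) = arcsin(995/3730) = 15.47°; cos θ_c = 0.9638.
tᵢ = 2h·cos θ_c / V₁ = 2·24.9·0.9638 / 995 = 0.04824 s.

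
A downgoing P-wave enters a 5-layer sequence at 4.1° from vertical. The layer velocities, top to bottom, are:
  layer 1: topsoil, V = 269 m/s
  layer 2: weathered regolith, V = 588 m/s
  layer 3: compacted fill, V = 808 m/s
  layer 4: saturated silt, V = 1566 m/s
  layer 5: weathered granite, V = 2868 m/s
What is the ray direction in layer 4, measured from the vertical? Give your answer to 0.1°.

Snell's law across each interface conserves sin θ / V, so sin θ_4 = V_4·sin θ₁/V₁.
sin θ_4 = 1566 × sin 4.1° / 269 = 0.4162.
θ_4 = 24.60° from the vertical.

24.6°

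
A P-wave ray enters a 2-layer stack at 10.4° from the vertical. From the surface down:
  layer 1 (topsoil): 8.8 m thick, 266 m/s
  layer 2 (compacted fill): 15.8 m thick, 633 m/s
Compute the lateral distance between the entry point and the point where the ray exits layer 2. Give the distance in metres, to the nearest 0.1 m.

9.1 m

Apply Snell's law at each interface; in layer i the horizontal offset is hᵢ·tan θᵢ.
Layer 1: θ = 10.40°; offset = 8.8·tan 10.40° = 1.615 m.
Layer 2: sin θ = 633·sin 10.4°/266 = 0.4296, θ = 25.44°; offset = 15.8·tan 25.44° = 7.516 m.
Total horizontal offset = 9.131 m.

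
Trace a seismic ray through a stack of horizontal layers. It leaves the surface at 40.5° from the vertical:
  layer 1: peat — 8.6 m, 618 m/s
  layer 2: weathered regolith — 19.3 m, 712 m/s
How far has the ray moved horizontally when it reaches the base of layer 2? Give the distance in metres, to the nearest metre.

p = sin θ₁/V₁ = sin 40.5°/618 = 1.0509e-03 s/m is conserved through the stack.
Layer 1: θ = 40.50°; offset = 8.6·tan 40.50° = 7.345 m.
Layer 2: sin θ = p·712 = 0.7482 → θ = 48.44°; offset = 19.3·tan 48.44° = 21.767 m.
Σ offsets = 29.112 m.

29 m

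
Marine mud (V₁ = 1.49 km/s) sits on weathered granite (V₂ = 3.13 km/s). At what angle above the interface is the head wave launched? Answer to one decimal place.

61.6°

At critical incidence the refracted ray runs along the interface (θ₂ = 90°), so sin θ_c = V₁/V₂.
θ_c = arcsin(1.49/3.13) = arcsin 0.4760 = 28.43°.
Measured from the interface: 90° − 28.43° = 61.57°.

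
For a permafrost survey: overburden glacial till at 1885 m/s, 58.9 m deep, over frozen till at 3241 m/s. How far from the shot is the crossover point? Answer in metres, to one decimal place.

229.0 m

θ_c = arcsin(1885/3241) = 35.56°, so cos θ_c = 0.8135 and tᵢ = 2h cos θ_c/V₁ = 0.0508 s.
At crossover x/V₁ = x/V₂ + tᵢ ⇒ x = tᵢ/(1/V₁ − 1/V₂) = 0.05084/(5.3050e-04 − 3.0855e-04) = 229.04 m.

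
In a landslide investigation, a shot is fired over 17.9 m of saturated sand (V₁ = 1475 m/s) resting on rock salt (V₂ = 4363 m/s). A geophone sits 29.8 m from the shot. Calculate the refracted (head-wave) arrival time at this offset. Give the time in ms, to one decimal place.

29.7 ms

θ_c = arcsin(V₁/V₂) = arcsin(1475/4363) = 19.76°, cos θ_c = 0.9411.
Intercept time tᵢ = 2h cos θ_c / V₁ = 2·17.9·0.9411/1475 = 0.02284 s.
t = x/V₂ + tᵢ = 29.8/4363 + 0.02284 = 0.02967 s.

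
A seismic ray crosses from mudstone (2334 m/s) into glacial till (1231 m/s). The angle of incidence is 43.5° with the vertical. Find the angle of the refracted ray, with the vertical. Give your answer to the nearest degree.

sin θ₁/V₁ = sin θ₂/V₂ ⇒ sin θ₂ = 1231·sin 43.5°/2334 = 1231·0.6884/2334 = 0.3631.
θ₂ = arcsin 0.3631 = 21.29° from the normal.

21°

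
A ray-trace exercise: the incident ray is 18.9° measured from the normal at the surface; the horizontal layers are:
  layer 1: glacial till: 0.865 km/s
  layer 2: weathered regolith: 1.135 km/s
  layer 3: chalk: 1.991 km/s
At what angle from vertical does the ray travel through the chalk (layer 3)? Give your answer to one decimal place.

Ray parameter p = sin 18.9° / 0.865 = 3.7447e-01 s/km.
sin θ_3 = p·V_3 = 3.7447e-01 × 1.991 = 0.7456.
θ_3 = 48.21° from the vertical.

48.2°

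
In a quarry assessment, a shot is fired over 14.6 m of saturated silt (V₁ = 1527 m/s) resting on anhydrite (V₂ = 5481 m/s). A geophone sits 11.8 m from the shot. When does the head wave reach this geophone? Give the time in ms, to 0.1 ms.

θ_c = arcsin(V₁/V₂) = arcsin(1527/5481) = 16.18°, cos θ_c = 0.9604.
Intercept time tᵢ = 2h cos θ_c / V₁ = 2·14.6·0.9604/1527 = 0.01837 s.
t = x/V₂ + tᵢ = 11.8/5481 + 0.01837 = 0.02052 s.

20.5 ms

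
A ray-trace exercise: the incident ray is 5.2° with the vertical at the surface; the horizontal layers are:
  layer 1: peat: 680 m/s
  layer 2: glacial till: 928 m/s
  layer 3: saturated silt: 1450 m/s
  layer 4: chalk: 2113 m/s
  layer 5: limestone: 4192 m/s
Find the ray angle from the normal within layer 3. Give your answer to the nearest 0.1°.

11.1°

Snell's law across each interface conserves sin θ / V, so sin θ_3 = V_3·sin θ₁/V₁.
sin θ_3 = 1450 × sin 5.2° / 680 = 0.1933.
θ_3 = arcsin 0.1933 = 11.14°.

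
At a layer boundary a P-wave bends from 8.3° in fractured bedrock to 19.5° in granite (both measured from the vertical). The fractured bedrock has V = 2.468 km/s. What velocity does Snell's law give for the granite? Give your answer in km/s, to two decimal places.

5.71 km/s

Snell's law: sin 8.3°/V₁ = sin 19.5°/V₂.
V₂ = V₁·sin 19.5°/sin 8.3° = 2.468 × 2.3124 = 5.71 km/s.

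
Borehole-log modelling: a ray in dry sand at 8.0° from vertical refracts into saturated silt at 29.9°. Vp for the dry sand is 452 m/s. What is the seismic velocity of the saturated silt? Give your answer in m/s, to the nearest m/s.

Snell's law: sin 8.0°/V₁ = sin 29.9°/V₂.
V₂ = V₁·sin 29.9°/sin 8.0° = 452 × 3.5818 = 1618.97 m/s.

1619 m/s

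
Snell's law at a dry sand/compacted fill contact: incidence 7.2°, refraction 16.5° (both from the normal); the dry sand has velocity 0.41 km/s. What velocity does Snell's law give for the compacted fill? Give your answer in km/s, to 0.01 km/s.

0.93 km/s

Snell's law: sin 7.2°/V₁ = sin 16.5°/V₂.
V₂ = V₁·sin 16.5°/sin 7.2° = 0.41 × 2.2661 = 0.93 km/s.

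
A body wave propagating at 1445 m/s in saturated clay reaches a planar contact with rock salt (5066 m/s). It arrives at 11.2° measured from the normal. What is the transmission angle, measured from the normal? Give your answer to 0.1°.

42.9°

sin θ₁/V₁ = sin θ₂/V₂ ⇒ sin θ₂ = 5066·sin 11.2°/1445 = 5066·0.1942/1445 = 0.6810.
θ₂ = arcsin 0.6810 = 42.92° from the normal.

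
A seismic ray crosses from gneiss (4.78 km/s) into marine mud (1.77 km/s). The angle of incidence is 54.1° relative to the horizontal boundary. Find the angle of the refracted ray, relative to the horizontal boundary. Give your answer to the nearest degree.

77°

Convert to the normal: θ₁ = 90° − 54.1° = 35.9°.
sin θ₁/V₁ = sin θ₂/V₂ ⇒ sin θ₂ = 1.77·sin 35.9°/4.78 = 1.77·0.5864/4.78 = 0.2171.
θ₂ = sin⁻¹(0.2171) = 12.54° (from vertical).
From the interface: 90° − 12.54° = 77.46°.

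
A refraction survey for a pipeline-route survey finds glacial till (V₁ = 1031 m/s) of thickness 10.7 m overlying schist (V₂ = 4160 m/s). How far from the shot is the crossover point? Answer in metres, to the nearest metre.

28 m

x_cross = 2h·√((V₂+V₁)/(V₂−V₁)).
(V₂+V₁)/(V₂−V₁) = (4160+1031)/(4160−1031) = 1.6590; √ = 1.2880.
x_cross = 2·10.7·1.2880 = 27.56 m.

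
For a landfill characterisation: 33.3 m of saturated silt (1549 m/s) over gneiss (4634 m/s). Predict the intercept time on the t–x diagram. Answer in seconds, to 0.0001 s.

0.0405 s

tᵢ = 2h·√(V₂²−V₁²)/(V₁V₂).
√(V₂²−V₁²) = √(4634²−1549²) = 4367.4 m/s.
tᵢ = 2·33.3·4367.4/(1549·4634) = 0.04052 s.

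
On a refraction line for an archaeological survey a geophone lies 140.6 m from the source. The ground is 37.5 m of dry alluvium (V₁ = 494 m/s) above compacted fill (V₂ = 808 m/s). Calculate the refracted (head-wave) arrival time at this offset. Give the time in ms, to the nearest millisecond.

t = x/V₂ + 2h·√(V₂²−V₁²)/(V₁V₂).
√(V₂²−V₁²) = √(808²−494²) = 639.4 m/s; delay term = 2·37.5·639.4/(494·808) = 0.12014 s.
t = 140.6/808 + 0.12014 = 0.29415 s.

294 ms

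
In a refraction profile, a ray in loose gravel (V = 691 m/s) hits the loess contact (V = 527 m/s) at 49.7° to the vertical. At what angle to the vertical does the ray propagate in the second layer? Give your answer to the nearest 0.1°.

35.6°

sin θ₁/V₁ = sin θ₂/V₂ ⇒ sin θ₂ = 527·sin 49.7°/691 = 527·0.7627/691 = 0.5817.
θ₂ = sin⁻¹(0.5817) = 35.57° (from vertical).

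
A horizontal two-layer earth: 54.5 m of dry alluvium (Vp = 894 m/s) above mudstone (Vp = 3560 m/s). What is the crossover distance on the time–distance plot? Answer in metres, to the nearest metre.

141 m

x_cross = 2h·√((V₂+V₁)/(V₂−V₁)).
(V₂+V₁)/(V₂−V₁) = (3560+894)/(3560−894) = 1.6707; √ = 1.2925.
x_cross = 2·54.5·1.2925 = 140.89 m.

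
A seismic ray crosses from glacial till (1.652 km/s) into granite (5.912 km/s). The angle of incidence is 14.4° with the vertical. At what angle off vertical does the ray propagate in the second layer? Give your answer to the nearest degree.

sin θ₁/V₁ = sin θ₂/V₂ ⇒ sin θ₂ = 5.912·sin 14.4°/1.652 = 5.912·0.2487/1.652 = 0.8900.
θ₂ = arcsin 0.8900 = 62.87° from the normal.

63°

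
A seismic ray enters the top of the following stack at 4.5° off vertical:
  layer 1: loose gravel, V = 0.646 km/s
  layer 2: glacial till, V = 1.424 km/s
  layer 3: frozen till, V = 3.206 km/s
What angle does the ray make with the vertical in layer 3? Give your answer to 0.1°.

22.9°

Snell's law across each interface conserves sin θ / V, so sin θ_3 = V_3·sin θ₁/V₁.
sin θ_3 = 3.206 × sin 4.5° / 0.646 = 0.3894.
θ_3 = 22.92° from the vertical.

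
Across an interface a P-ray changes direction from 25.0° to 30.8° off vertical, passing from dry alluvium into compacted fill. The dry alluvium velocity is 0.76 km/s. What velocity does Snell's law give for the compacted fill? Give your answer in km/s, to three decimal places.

Snell's law: sin 25.0°/V₁ = sin 30.8°/V₂.
V₂ = V₁·sin 30.8°/sin 25.0° = 0.76 × 1.2116 = 0.921 km/s.

0.921 km/s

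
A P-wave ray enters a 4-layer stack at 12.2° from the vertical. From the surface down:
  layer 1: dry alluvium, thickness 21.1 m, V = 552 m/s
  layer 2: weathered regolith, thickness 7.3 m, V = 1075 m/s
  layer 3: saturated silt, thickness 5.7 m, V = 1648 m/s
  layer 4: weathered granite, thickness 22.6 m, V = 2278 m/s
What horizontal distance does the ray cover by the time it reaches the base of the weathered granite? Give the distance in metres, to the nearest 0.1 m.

52.8 m

Ray parameter p = sin 12.2° / 552 m/s = 3.8283e-04 s/m.
Layer 1: θ = 12.20°; offset = 21.1·tan 12.20° = 4.562 m.
Layer 2: sin θ = p·1075 = 0.4115 → θ = 24.30°; offset = 7.3·tan 24.30° = 3.296 m.
Layer 3: sin θ = p·1648 = 0.6309 → θ = 39.12°; offset = 5.7·tan 39.12° = 4.635 m.
Layer 4: sin θ = p·2278 = 0.8721 → θ = 60.70°; offset = 22.6·tan 60.70° = 40.278 m.
Σ offsets = 52.772 m.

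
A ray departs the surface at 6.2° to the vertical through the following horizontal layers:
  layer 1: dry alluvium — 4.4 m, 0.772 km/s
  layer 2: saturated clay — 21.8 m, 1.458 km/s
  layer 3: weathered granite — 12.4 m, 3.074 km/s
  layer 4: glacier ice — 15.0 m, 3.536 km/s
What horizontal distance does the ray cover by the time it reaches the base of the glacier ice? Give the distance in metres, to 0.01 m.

19.46 m

p = sin θ₁/V₁ = sin 6.2°/0.772 = 1.3990e-01 s/km is conserved through the stack.
Layer 1: θ = 6.20°; offset = 4.4·tan 6.20° = 0.4780 m.
Layer 2: sin θ = p·1.458 = 0.2040 → θ = 11.77°; offset = 21.8·tan 11.77° = 4.5420 m.
Layer 3: sin θ = p·3.074 = 0.4300 → θ = 25.47°; offset = 12.4·tan 25.47° = 5.9065 m.
Layer 4: sin θ = p·3.536 = 0.4947 → θ = 29.65°; offset = 15.0·tan 29.65° = 8.5378 m.
Summing the layer offsets gives 19.4643 m.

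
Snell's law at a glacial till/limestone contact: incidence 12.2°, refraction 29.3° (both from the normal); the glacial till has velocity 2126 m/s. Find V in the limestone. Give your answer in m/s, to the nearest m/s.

sin 12.2° = 0.2113; sin 29.3° = 0.4894.
V₂ = V₁·(sin θ₂/sin θ₁) = 2126·(0.4894/0.2113) = 4923.36 m/s.

4923 m/s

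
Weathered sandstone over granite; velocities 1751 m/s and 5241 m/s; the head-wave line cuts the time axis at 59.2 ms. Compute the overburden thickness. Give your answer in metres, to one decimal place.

h = tᵢ·V₁·V₂ / (2·√(V₂²−V₁²)).
√(V₂²−V₁²) = √(5241² − 1751²) = 4939.8 m/s.
h = 0.0592 s × 1751 × 5241 / (2 × 4939.8) = 54.99 m.

55.0 m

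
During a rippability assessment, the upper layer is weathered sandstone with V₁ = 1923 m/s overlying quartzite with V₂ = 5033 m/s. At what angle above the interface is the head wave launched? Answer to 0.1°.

Critical incidence: sin θ_c = V₁/V₂ = 1923/5033 = 0.3821.
θ_c = arcsin 0.3821 = 22.46°.
Measured from the interface: 90° − 22.46° = 67.54°.

67.5°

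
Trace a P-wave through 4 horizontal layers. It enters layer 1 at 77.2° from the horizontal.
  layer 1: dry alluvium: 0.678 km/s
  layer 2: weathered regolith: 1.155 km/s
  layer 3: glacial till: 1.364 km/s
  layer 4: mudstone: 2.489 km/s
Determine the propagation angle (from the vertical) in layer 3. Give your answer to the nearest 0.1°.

From the normal: θ₁ = 90° − 77.2° = 12.8°.
Snell's law across each interface conserves sin θ / V, so sin θ_3 = V_3·sin θ₁/V₁.
sin θ_3 = 1.364 × sin 12.8° / 0.678 = 0.4457.
θ_3 = arcsin 0.4457 = 26.47°.

26.5°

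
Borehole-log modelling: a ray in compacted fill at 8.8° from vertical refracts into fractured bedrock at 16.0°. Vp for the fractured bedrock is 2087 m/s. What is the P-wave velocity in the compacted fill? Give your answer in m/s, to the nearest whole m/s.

sin 8.8° = 0.1530; sin 16.0° = 0.2756.
V₁ = V₂·(sin θ₁/sin θ₂) = 2087·(0.1530/0.2756) = 1158.34 m/s.

1158 m/s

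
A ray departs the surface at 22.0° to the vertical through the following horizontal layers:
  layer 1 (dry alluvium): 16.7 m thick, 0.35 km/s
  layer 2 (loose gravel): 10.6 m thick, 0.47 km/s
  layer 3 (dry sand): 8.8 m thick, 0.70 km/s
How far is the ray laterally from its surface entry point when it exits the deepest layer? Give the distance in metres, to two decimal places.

22.87 m

Apply Snell's law at each interface; in layer i the horizontal offset is hᵢ·tan θᵢ.
Layer 1: θ = 22.00°; offset = 16.7·tan 22.00° = 6.7472 m.
Layer 2: sin θ = 0.47·sin 22.0°/0.35 = 0.5030, θ = 30.20°; offset = 10.6·tan 30.20° = 6.1697 m.
Layer 3: sin θ = 0.70·sin 22.0°/0.35 = 0.7492, θ = 48.52°; offset = 8.8·tan 48.52° = 9.9544 m.
Total horizontal offset = 22.8713 m.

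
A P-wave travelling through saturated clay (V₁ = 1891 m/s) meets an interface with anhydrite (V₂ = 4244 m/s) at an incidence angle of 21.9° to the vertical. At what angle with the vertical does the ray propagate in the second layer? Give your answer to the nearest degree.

sin θ₁/V₁ = sin θ₂/V₂ ⇒ sin θ₂ = 4244·sin 21.9°/1891 = 4244·0.3730/1891 = 0.8371.
θ₂ = arcsin 0.8371 = 56.84° from the normal.

57°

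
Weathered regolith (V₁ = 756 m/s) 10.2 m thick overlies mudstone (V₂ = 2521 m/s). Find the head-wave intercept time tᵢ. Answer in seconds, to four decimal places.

tᵢ = 2h·√(V₂²−V₁²)/(V₁V₂).
√(V₂²−V₁²) = √(2521²−756²) = 2405.0 m/s.
tᵢ = 2·10.2·2405.0/(756·2521) = 0.02574 s.

0.0257 s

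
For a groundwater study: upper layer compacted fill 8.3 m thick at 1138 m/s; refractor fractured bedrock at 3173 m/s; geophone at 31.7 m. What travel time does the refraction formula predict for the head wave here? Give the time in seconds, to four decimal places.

θ_c = arcsin(V₁/V₂) = arcsin(1138/3173) = 21.02°, cos θ_c = 0.9335.
Intercept time tᵢ = 2h cos θ_c / V₁ = 2·8.3·0.9335/1138 = 0.01362 s.
t = x/V₂ + tᵢ = 31.7/3173 + 0.01362 = 0.02361 s.

0.0236 s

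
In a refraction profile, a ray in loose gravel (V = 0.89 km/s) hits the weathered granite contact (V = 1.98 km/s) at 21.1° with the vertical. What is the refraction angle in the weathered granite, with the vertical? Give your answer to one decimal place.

53.2°

Snell's law: sin θ₂ = (V₂/V₁)·sin θ₁ = (1.98/0.89)·sin 21.1° = 0.8009.
θ₂ = arcsin 0.8009 = 53.22° from the normal.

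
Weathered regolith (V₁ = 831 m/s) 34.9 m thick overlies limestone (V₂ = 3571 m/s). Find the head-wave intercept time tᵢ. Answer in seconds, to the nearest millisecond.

θ_c = arcsin(V₁/V₂) = arcsin(831/3571) = 13.46°; cos θ_c = 0.9725.
tᵢ = 2h·cos θ_c / V₁ = 2·34.9·0.9725 / 831 = 0.08169 s.

0.082 s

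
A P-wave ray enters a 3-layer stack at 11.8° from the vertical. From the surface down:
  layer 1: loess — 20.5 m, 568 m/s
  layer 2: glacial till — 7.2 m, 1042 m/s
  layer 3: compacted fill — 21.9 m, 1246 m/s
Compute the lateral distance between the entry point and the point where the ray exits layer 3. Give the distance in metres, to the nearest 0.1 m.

p = sin θ₁/V₁ = sin 11.8°/568 = 3.6003e-04 s/m is conserved through the stack.
Layer 1: θ = 11.80°; offset = 20.5·tan 11.80° = 4.283 m.
Layer 2: sin θ = p·1042 = 0.3751 → θ = 22.03°; offset = 7.2·tan 22.03° = 2.914 m.
Layer 3: sin θ = p·1246 = 0.4486 → θ = 26.65°; offset = 21.9·tan 26.65° = 10.992 m.
Total horizontal offset = 18.189 m.

18.2 m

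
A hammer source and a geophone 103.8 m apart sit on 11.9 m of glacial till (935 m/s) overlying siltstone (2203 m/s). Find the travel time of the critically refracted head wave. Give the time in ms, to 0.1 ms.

θ_c = arcsin(V₁/V₂) = arcsin(935/2203) = 25.11°, cos θ_c = 0.9055.
Intercept time tᵢ = 2h cos θ_c / V₁ = 2·11.9·0.9055/935 = 0.02305 s.
t = x/V₂ + tᵢ = 103.8/2203 + 0.02305 = 0.07017 s.

70.2 ms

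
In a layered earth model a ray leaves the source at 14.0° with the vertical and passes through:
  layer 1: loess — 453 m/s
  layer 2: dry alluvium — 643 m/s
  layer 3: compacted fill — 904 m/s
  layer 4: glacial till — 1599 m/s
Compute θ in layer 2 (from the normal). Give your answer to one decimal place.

Ray parameter p = sin 14.0° / 453 = 5.3404e-04 s/m.
sin θ_2 = p·V_2 = 5.3404e-04 × 643 = 0.3434.
θ_2 = 20.08° from the vertical.

20.1°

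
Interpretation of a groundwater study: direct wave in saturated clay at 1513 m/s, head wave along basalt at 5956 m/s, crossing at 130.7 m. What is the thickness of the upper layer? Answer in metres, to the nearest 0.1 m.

h = (x_cross/2)·√((V₂−V₁)/(V₂+V₁)).
(V₂−V₁)/(V₂+V₁) = (5956−1513)/(5956+1513) = 0.5949; √ = 0.7713.
h = (130.7/2)·0.7713 = 50.40 m.

50.4 m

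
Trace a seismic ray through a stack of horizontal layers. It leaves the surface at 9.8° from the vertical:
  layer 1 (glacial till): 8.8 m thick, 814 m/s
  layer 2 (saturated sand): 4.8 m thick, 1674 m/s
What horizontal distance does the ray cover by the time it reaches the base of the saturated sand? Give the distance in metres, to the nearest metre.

3 m

p = sin θ₁/V₁ = sin 9.8°/814 = 2.0910e-04 s/m is conserved through the stack.
Layer 1: θ = 9.80°; offset = 8.8·tan 9.80° = 1.520 m.
Layer 2: sin θ = p·1674 = 0.3500 → θ = 20.49°; offset = 4.8·tan 20.49° = 1.794 m.
Total horizontal offset = 3.314 m.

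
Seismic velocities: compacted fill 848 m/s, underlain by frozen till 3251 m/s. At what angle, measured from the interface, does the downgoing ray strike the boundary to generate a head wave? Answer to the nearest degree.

Critical incidence: sin θ_c = V₁/V₂ = 848/3251 = 0.2608.
θ_c = arcsin 0.2608 = 15.12°.
Measured from the interface: 90° − 15.12° = 74.88°.

75°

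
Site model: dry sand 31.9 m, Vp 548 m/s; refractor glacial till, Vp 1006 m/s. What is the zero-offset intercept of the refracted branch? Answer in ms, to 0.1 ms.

tᵢ = 2h·√(V₂²−V₁²)/(V₁V₂).
√(V₂²−V₁²) = √(1006²−548²) = 843.6 m/s.
tᵢ = 2·31.9·843.6/(548·1006) = 0.09763 s.

97.6 ms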